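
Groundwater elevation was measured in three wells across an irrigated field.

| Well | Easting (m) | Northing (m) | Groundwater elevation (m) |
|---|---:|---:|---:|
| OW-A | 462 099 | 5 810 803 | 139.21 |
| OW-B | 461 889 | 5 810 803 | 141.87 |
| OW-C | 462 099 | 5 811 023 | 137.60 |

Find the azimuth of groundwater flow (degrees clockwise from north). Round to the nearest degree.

060°

∂h/∂x = (141.87 − 139.21) / (461889 − 462099) = -0.01267
∂h/∂y = (137.60 − 139.21) / (5811023 − 5810803) = -0.007318
Flow direction (−∇h) has components (+0.01267 E, +0.007318 N).
Azimuth = atan2(E, N) = atan2(+0.01267, +0.007318) = 60.0° ≈ 060°.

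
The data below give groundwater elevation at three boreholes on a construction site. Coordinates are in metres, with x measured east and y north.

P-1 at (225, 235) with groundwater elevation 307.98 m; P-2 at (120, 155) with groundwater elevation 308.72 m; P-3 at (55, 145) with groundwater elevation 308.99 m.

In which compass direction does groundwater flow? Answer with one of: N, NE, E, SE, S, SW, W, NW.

NE

Differences from P-1: to P-2 (Δx, Δy, Δh) = (-105, -80, +0.74); to P-3 = (-170, -90, +1.01).
Determinant of the coordinate differences = (-105)·(-90) − (-170)·(-80) = -4150.
∂h/∂x = [(+0.74)·(-90) − (+1.01)·(-80)] / -4150 = -0.003422
∂h/∂y = [(-105)·(+1.01) − (-170)·(+0.74)] / -4150 = -0.004759
Flow = −∇h = (+0.003422 east, +0.004759 north), which points northeast.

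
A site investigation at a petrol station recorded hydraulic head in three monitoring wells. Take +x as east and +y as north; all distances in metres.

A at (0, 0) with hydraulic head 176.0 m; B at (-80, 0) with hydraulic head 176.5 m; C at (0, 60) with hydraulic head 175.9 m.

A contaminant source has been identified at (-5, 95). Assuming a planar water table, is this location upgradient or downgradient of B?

downgradient

∂h/∂x = (176.5 − 176.0) / (-80 − 0) = -0.006250
∂h/∂y = (175.9 − 176.0) / (60 − 0) = -0.001667
Head at (-5, 95) = 176.0 + (-0.006250)·(-5) + (-0.001667)·(95) = 175.87 m.
That is lower than the 176.5 m at B, so the point is downgradient.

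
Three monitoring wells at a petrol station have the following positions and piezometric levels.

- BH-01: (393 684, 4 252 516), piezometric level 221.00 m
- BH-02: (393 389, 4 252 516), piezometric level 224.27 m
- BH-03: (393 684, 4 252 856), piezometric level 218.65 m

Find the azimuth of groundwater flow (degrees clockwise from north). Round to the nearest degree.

058°

∂h/∂x = (224.27 − 221.00) / (393389 − 393684) = -0.01108
∂h/∂y = (218.65 − 221.00) / (4252856 − 4252516) = -0.006912
Flow direction (−∇h) has components (+0.01108 E, +0.006912 N).
Azimuth = atan2(E, N) = atan2(+0.01108, +0.006912) = 58.1° ≈ 058°.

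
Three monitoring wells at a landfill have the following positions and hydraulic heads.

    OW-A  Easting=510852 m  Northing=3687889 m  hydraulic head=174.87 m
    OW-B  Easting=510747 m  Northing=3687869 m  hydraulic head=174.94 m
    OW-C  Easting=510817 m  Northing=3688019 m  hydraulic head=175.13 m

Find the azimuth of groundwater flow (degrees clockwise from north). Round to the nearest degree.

150°

Taking OW-A as reference: OW-B−OW-A = (-105, -20, +0.07); OW-C−OW-A = (-35, 130, +0.26).
Determinant of the coordinate differences = (-105)·130 − (-35)·(-20) = -14350.
∂h/∂x = [(+0.07)·130 − (+0.26)·(-20)] / -14350 = -0.0009965
∂h/∂y = [(-105)·(+0.26) − (-35)·(+0.07)] / -14350 = +0.001732
Flow direction (−∇h) has components (+0.0009965 E, -0.001732 N).
Azimuth = atan2(E, N) = atan2(+0.0009965, -0.001732) = 150.1° ≈ 150°.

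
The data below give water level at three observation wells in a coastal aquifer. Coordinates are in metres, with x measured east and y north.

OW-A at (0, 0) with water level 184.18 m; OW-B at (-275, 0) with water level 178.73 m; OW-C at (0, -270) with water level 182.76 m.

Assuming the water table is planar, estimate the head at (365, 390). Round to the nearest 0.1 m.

∂h/∂x = (178.73 − 184.18) / (-275 − 0) = +0.01982
∂h/∂y = (182.76 − 184.18) / (-270 − 0) = +0.005259
h(365, 390) = 184.18 + (+0.01982)·(365) + (+0.005259)·(390) = 184.18 +7.234 +2.051 = 193.465 m.

193.5 m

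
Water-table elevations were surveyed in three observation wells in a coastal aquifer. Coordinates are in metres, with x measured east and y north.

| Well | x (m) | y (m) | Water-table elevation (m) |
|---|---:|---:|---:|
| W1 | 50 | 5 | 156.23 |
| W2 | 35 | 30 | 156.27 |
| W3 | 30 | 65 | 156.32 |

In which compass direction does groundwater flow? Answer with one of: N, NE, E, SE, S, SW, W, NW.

Taking W1 as reference: W2−W1 = (-15, 25, +0.04); W3−W1 = (-20, 60, +0.09).
Solve a·Δx + b·Δy = Δh: det = (-15)·60 − (-20)·25 = -400.
∂h/∂x = [(+0.04)·60 − (+0.09)·25] / -400 = -0.0003750
∂h/∂y = [(-15)·(+0.09) − (-20)·(+0.04)] / -400 = +0.001375
Flow = −∇h = (+0.0003750 east, -0.001375 north), which points south.

S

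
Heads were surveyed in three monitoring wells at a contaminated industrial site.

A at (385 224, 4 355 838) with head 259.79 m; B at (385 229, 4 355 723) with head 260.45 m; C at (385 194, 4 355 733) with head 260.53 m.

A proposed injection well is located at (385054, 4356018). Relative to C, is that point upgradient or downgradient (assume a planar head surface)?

With h = a·x + b·y + c and A as origin, the differences give:
  5·a + (-115)·b = +0.66
  (-30)·a + (-105)·b = +0.74
Eliminate b (×(-105) and ×(-115), subtract): -3975·a = 15.800 → a = ∂h/∂x = -0.003975
Back-substitute: b = ∂h/∂y = -0.005912.
Head at (385054, 4356018) = 259.79 + (-0.003975)·(-170) + (-0.005912)·(180) = 259.40 m.
That is lower than the 260.53 m at C, so the point is downgradient.

downgradient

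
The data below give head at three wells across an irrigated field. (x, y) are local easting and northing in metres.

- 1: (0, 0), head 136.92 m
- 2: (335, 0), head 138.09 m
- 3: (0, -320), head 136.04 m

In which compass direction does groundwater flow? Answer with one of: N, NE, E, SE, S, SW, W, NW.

∂h/∂x = (138.09 − 136.92) / (335 − 0) = +0.003493
∂h/∂y = (136.04 − 136.92) / (-320 − 0) = +0.002750
Flow = −∇h = (-0.003493 east, -0.002750 north), which points southwest.

SW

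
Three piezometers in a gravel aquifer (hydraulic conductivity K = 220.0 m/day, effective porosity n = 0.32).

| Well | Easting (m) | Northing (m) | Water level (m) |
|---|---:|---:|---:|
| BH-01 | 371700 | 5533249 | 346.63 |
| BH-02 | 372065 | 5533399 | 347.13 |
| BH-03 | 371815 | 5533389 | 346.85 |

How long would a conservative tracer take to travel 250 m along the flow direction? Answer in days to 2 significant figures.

Taking BH-01 as reference: BH-02−BH-01 = (365, 150, +0.50); BH-03−BH-01 = (115, 140, +0.22).
Determinant of the coordinate differences = 365·140 − 115·150 = 33850.
∂h/∂x = [(+0.50)·140 − (+0.22)·150] / 33850 = +0.001093
∂h/∂y = [365·(+0.22) − 115·(+0.50)] / 33850 = +0.0006736
|∇h| = √(0.001093² + 0.0006736²) = 0.001284
Seepage velocity v = K·i/n = 220.0 × 0.001284 / 0.32 = 0.8828 m/day.
t = 250 / 0.8828 = 283.2 days.

280 days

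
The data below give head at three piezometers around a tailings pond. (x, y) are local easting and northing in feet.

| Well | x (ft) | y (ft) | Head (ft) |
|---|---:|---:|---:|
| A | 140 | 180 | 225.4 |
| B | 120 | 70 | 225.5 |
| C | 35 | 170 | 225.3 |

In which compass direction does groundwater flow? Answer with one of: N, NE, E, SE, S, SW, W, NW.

NW

Differences from A: to B (Δx, Δy, Δh) = (-20, -110, +0.1); to C = (-105, -10, -0.1).
Solve a·Δx + b·Δy = Δh: det = (-20)·(-10) − (-105)·(-110) = -11350.
∂h/∂x = [(+0.1)·(-10) − (-0.1)·(-110)] / -11350 = +0.001057
∂h/∂y = [(-20)·(-0.1) − (-105)·(+0.1)] / -11350 = -0.001101
Flow = −∇h = (-0.001057 east, +0.001101 north), which points northwest.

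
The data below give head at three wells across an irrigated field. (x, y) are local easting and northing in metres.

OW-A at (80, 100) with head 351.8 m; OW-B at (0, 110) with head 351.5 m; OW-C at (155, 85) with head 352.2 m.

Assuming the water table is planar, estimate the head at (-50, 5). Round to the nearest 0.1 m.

With h = a·x + b·y + c and OW-A as origin, the differences give:
  (-80)·a + 10·b = -0.3
  75·a + (-15)·b = +0.4
Eliminate b (×(-15) and ×10, subtract): 450·a = 0.50 → a = ∂h/∂x = +0.001111
Back-substitute: b = ∂h/∂y = -0.02111.
h(-50, 5) = 351.8 + (+0.001111)·(-130) + (-0.02111)·(-95) = 351.8 -0.144 +2.006 = 353.661 m.

353.7 m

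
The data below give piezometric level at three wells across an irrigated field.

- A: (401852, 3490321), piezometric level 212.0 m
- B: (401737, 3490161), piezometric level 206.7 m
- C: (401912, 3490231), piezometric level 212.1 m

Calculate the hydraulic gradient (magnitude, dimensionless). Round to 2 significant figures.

With h = a·x + b·y + c and A as origin, the differences give:
  (-115)·a + (-160)·b = -5.3
  60·a + (-90)·b = +0.1
Eliminate b (×(-90) and ×(-160), subtract): 19950·a = 493.00 → a = ∂h/∂x = +0.02471
Back-substitute: b = ∂h/∂y = +0.01536.
|∇h| = √(0.02471² + 0.01536²) = 0.02909

0.029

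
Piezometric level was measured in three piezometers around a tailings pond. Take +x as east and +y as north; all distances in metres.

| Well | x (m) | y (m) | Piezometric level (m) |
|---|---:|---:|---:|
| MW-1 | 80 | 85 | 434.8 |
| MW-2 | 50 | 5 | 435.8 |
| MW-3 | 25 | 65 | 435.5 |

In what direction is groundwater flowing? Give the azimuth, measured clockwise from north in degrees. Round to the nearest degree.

047°

With h = a·x + b·y + c and MW-1 as origin, the differences give:
  (-30)·a + (-80)·b = +1.0
  (-55)·a + (-20)·b = +0.7
Eliminate b (×(-20) and ×(-80), subtract): -3800·a = 36.00 → a = ∂h/∂x = -0.009474
Back-substitute: b = ∂h/∂y = -0.008947.
Flow direction (−∇h) has components (+0.009474 E, +0.008947 N).
Azimuth = atan2(E, N) = atan2(+0.009474, +0.008947) = 46.6° ≈ 047°.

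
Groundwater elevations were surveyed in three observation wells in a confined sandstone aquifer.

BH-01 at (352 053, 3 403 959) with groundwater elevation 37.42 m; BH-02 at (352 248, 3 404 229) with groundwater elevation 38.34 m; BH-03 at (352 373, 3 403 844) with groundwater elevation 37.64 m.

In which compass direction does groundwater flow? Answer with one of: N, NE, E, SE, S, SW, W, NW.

SW

With h = a·x + b·y + c and BH-01 as origin, the differences give:
  195·a + 270·b = +0.92
  320·a + (-115)·b = +0.22
Eliminate b (×(-115) and ×270, subtract): -108825·a = -165.200 → a = ∂h/∂x = +0.001518
Back-substitute: b = ∂h/∂y = +0.002311.
Flow = −∇h = (-0.001518 east, -0.002311 north), which points southwest.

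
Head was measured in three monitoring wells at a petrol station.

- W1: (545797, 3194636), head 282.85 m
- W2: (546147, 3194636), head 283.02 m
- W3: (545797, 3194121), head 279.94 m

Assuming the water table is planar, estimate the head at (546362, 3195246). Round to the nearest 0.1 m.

286.6 m

∂h/∂x = (283.02 − 282.85) / (546147 − 545797) = +0.0004857
∂h/∂y = (279.94 − 282.85) / (3194121 − 3194636) = +0.005650
h(546362, 3195246) = 282.85 + (+0.0004857)·(565) + (+0.005650)·(610) = 282.85 +0.274 +3.447 = 286.571 m.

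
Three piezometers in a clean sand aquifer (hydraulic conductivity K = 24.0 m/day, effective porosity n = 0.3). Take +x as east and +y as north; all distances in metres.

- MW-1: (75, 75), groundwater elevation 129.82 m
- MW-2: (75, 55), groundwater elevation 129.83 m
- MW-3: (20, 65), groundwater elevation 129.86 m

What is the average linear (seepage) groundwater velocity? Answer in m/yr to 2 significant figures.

Taking MW-1 as reference: MW-2−MW-1 = (0, -20, +0.01); MW-3−MW-1 = (-55, -10, +0.04).
Solve a·Δx + b·Δy = Δh: det = 0·(-10) − (-55)·(-20) = -1100.
∂h/∂x = [(+0.01)·(-10) − (+0.04)·(-20)] / -1100 = -0.0006364
∂h/∂y = [0·(+0.04) − (-55)·(+0.01)] / -1100 = -0.0005000
|∇h| = √(-0.0006364² + -0.0005000²) = 0.0008093
Seepage velocity v = K·i/n = 24.0 × 0.0008093 / 0.3 = 0.06474 m/day = 23.65 m/yr.

24 m/yr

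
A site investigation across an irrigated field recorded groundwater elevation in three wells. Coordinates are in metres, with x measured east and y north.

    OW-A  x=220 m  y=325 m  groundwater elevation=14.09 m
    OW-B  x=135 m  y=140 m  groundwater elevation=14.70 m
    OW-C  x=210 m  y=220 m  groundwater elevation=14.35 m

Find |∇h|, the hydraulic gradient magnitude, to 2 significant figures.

0.0032

With h = a·x + b·y + c and OW-A as origin, the differences give:
  (-85)·a + (-185)·b = +0.61
  (-10)·a + (-105)·b = +0.26
Eliminate b (×(-105) and ×(-185), subtract): 7075·a = -15.950 → a = ∂h/∂x = -0.002254
Back-substitute: b = ∂h/∂y = -0.002261.
|∇h| = √(-0.002254² + -0.002261²) = 0.003193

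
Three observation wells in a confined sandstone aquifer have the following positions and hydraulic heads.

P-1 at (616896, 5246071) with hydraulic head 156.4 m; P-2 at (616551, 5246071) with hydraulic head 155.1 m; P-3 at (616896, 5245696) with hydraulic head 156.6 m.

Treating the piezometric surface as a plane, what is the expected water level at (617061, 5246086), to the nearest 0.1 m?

∂h/∂x = (155.1 − 156.4) / (616551 − 616896) = +0.003768
∂h/∂y = (156.6 − 156.4) / (5245696 − 5246071) = -0.0005333
h(617061, 5246086) = 156.4 + (+0.003768)·(165) + (-0.0005333)·(15) = 156.4 +0.622 -0.008 = 157.014 m.

157.0 m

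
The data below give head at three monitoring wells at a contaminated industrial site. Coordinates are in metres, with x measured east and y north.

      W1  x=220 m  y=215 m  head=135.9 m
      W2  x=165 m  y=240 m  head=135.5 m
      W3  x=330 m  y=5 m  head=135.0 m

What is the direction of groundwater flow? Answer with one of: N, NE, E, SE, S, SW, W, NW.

SW

With h = a·x + b·y + c and W1 as origin, the differences give:
  (-55)·a + 25·b = -0.4
  110·a + (-210)·b = -0.9
Eliminate b (×(-210) and ×25, subtract): 8800·a = 106.50 → a = ∂h/∂x = +0.01210
Back-substitute: b = ∂h/∂y = +0.01063.
Flow = −∇h = (-0.01210 east, -0.01063 north), which points southwest.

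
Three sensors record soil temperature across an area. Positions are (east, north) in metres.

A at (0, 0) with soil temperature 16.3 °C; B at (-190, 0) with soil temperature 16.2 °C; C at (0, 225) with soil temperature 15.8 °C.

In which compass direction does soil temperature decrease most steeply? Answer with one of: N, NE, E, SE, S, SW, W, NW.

N

∂T/∂x = (16.2 − 16.3) / (-190 − 0) = +0.0005263
∂T/∂y = (15.8 − 16.3) / (225 − 0) = -0.002222
Steepest decrease is along −∇f = (-0.0005263 E, +0.002222 N) → north.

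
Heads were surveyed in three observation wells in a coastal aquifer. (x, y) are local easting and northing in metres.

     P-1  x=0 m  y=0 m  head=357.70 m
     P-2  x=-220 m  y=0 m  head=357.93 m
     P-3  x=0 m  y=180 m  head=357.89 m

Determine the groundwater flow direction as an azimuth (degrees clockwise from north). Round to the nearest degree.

135°

∂h/∂x = (357.93 − 357.70) / (-220 − 0) = -0.001045
∂h/∂y = (357.89 − 357.70) / (180 − 0) = +0.001056
Flow direction (−∇h) has components (+0.001045 E, -0.001056 N).
Azimuth = atan2(E, N) = atan2(+0.001045, -0.001056) = 135.3° ≈ 135°.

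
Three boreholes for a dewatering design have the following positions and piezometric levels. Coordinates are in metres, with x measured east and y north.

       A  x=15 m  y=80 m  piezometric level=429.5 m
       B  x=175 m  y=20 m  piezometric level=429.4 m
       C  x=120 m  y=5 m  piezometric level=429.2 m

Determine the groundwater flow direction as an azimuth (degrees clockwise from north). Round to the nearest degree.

Differences from A: to B (Δx, Δy, Δh) = (160, -60, -0.1); to C = (105, -75, -0.3).
Determinant of the coordinate differences = 160·(-75) − 105·(-60) = -5700.
∂h/∂x = [(-0.1)·(-75) − (-0.3)·(-60)] / -5700 = +0.001842
∂h/∂y = [160·(-0.3) − 105·(-0.1)] / -5700 = +0.006579
Flow direction (−∇h) has components (-0.001842 E, -0.006579 N).
Azimuth = atan2(E, N) = atan2(-0.001842, -0.006579) = 195.6° ≈ 196°.

196°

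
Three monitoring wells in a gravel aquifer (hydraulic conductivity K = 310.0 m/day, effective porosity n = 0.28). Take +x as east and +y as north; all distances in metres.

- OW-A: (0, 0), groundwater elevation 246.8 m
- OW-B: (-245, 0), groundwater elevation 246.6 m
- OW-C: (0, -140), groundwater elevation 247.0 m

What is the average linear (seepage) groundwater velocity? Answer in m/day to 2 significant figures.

∂h/∂x = (246.6 − 246.8) / (-245 − 0) = +0.0008163
∂h/∂y = (247.0 − 246.8) / (-140 − 0) = -0.001429
|∇h| = √(0.0008163² + -0.001429²) = 0.001646
Seepage velocity v = K·i/n = 310.0 × 0.001646 / 0.28 = 1.822 m/day.

1.8 m/day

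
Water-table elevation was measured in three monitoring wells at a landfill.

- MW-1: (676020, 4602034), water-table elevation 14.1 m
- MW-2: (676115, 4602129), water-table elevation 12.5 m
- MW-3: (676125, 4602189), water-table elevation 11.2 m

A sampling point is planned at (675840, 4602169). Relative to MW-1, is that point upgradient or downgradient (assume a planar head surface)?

downgradient

With h = a·x + b·y + c and MW-1 as origin, the differences give:
  95·a + 95·b = -1.6
  105·a + 155·b = -2.9
Eliminate b (×155 and ×95, subtract): 4750·a = 27.50 → a = ∂h/∂x = +0.005789
Back-substitute: b = ∂h/∂y = -0.02263.
Head at (675840, 4602169) = 14.1 + (+0.005789)·(-180) + (-0.02263)·(135) = 10.00 m.
That is lower than the 14.1 m at MW-1, so the point is downgradient.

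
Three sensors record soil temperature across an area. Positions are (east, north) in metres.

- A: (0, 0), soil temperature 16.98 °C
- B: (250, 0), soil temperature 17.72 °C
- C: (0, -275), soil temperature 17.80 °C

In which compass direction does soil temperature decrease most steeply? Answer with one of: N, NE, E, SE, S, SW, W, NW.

∂T/∂x = (17.72 − 16.98) / (250 − 0) = +0.002960
∂T/∂y = (17.80 − 16.98) / (-275 − 0) = -0.002982
Steepest decrease is along −∇f = (-0.002960 E, +0.002982 N) → northwest.

NW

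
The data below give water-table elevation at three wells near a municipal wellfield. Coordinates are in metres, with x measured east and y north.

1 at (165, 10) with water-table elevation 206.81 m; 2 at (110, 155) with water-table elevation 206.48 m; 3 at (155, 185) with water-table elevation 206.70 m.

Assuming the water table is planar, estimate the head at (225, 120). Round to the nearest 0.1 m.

207.1 m

Taking 1 as reference: 2−1 = (-55, 145, -0.33); 3−1 = (-10, 175, -0.11).
Solve a·Δx + b·Δy = Δh: det = (-55)·175 − (-10)·145 = -8175.
∂h/∂x = [(-0.33)·175 − (-0.11)·145] / -8175 = +0.005113
∂h/∂y = [(-55)·(-0.11) − (-10)·(-0.33)] / -8175 = -0.0003364
h(225, 120) = 206.81 + (+0.005113)·(60) + (-0.0003364)·(110) = 206.81 +0.307 -0.037 = 207.080 m.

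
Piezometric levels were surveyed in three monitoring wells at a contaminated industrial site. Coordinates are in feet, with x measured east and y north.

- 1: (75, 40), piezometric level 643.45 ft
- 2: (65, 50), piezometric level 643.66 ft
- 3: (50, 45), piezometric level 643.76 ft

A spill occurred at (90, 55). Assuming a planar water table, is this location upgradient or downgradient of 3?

Differences from 1: to 2 (Δx, Δy, Δh) = (-10, 10, +0.21); to 3 = (-25, 5, +0.31).
Solve a·Δx + b·Δy = Δh: det = (-10)·5 − (-25)·10 = 200.
∂h/∂x = [(+0.21)·5 − (+0.31)·10] / 200 = -0.01025
∂h/∂y = [(-10)·(+0.31) − (-25)·(+0.21)] / 200 = +0.01075
Head at (90, 55) = 643.45 + (-0.01025)·(15) + (+0.01075)·(15) = 643.46 ft.
That is lower than the 643.76 ft at 3, so the point is downgradient.

downgradient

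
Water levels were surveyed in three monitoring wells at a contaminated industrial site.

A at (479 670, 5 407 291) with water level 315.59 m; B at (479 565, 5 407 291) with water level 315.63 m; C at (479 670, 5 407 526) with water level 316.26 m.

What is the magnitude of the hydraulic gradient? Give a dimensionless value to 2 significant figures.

0.0029

∂h/∂x = (315.63 − 315.59) / (479565 − 479670) = -0.0003810
∂h/∂y = (316.26 − 315.59) / (5407526 − 5407291) = +0.002851
|∇h| = √(-0.0003810² + 0.002851²) = 0.002876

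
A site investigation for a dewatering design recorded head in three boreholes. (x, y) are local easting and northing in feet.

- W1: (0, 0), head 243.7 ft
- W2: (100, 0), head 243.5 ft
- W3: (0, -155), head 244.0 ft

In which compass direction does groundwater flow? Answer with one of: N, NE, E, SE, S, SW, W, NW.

∂h/∂x = (243.5 − 243.7) / (100 − 0) = -0.002000
∂h/∂y = (244.0 − 243.7) / (-155 − 0) = -0.001935
Flow = −∇h = (+0.002000 east, +0.001935 north), which points northeast.

NE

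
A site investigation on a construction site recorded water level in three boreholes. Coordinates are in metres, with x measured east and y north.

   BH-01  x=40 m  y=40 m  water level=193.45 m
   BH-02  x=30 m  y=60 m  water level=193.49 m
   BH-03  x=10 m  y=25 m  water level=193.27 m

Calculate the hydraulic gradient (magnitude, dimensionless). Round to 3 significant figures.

0.00566

Differences from BH-01: to BH-02 (Δx, Δy, Δh) = (-10, 20, +0.04); to BH-03 = (-30, -15, -0.18).
Solve a·Δx + b·Δy = Δh: det = (-10)·(-15) − (-30)·20 = 750.
∂h/∂x = [(+0.04)·(-15) − (-0.18)·20] / 750 = +0.004000
∂h/∂y = [(-10)·(-0.18) − (-30)·(+0.04)] / 750 = +0.004000
|∇h| = √(0.004000² + 0.004000²) = 0.005657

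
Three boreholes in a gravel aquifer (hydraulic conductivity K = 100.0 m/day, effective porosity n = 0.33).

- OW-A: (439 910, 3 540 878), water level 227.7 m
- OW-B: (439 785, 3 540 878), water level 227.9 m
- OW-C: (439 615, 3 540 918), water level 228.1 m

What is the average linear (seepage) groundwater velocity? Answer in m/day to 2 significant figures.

Three-point gradient (reference OW-A): Δ to OW-B = (-125, 0, +0.2), Δ to OW-C = (-295, 40, +0.4).
∂h/∂x = -0.001600, ∂h/∂y = -0.001800 (det = -5000).
|∇h| = √(-0.001600² + -0.001800²) = 0.002408
Seepage velocity v = K·i/n = 100.0 × 0.002408 / 0.33 = 0.7297 m/day.

0.73 m/day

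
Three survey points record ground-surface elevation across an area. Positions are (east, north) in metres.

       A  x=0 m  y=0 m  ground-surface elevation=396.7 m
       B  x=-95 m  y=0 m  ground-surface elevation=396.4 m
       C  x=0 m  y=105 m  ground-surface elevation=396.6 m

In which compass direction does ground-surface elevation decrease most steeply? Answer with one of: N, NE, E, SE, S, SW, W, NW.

∂z/∂x = (396.4 − 396.7) / (-95 − 0) = +0.003158
∂z/∂y = (396.6 − 396.7) / (105 − 0) = -0.0009524
Steepest decrease is along −∇f = (-0.003158 E, +0.0009524 N) → west.

W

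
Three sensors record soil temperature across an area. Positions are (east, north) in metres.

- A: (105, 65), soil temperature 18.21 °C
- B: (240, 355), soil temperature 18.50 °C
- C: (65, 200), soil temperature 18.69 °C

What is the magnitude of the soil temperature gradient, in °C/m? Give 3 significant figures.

With T = a·x + b·y + c and A as origin, the differences give:
  135·a + 290·b = +0.29
  (-40)·a + 135·b = +0.48
Eliminate b (×135 and ×290, subtract): 29825·a = -100.050 → a = ∂T/∂x = -0.003355
Back-substitute: b = ∂T/∂y = +0.002562.
|∇f| = √(-0.003355² + 0.002562²) = 0.004221 °C/m

0.00422 °C/m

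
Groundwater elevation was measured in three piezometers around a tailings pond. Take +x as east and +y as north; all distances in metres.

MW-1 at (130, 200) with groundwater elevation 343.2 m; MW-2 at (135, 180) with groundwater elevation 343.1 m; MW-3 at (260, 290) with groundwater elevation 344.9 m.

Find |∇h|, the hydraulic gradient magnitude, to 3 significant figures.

0.0108

Taking MW-1 as reference: MW-2−MW-1 = (5, -20, -0.1); MW-3−MW-1 = (130, 90, +1.7).
Solve a·Δx + b·Δy = Δh: det = 5·90 − 130·(-20) = 3050.
∂h/∂x = [(-0.1)·90 − (+1.7)·(-20)] / 3050 = +0.008197
∂h/∂y = [5·(+1.7) − 130·(-0.1)] / 3050 = +0.007049
|∇h| = √(0.008197² + 0.007049²) = 0.01081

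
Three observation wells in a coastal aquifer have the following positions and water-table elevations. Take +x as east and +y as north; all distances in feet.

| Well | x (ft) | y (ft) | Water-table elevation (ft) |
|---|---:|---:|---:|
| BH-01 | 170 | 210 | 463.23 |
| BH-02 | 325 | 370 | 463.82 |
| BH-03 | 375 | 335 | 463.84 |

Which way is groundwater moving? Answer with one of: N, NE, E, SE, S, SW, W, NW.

SW

Differences from BH-01: to BH-02 (Δx, Δy, Δh) = (155, 160, +0.59); to BH-03 = (205, 125, +0.61).
Solve a·Δx + b·Δy = Δh: det = 155·125 − 205·160 = -13425.
∂h/∂x = [(+0.59)·125 − (+0.61)·160] / -13425 = +0.001777
∂h/∂y = [155·(+0.61) − 205·(+0.59)] / -13425 = +0.001966
Flow = −∇h = (-0.001777 east, -0.001966 north), which points southwest.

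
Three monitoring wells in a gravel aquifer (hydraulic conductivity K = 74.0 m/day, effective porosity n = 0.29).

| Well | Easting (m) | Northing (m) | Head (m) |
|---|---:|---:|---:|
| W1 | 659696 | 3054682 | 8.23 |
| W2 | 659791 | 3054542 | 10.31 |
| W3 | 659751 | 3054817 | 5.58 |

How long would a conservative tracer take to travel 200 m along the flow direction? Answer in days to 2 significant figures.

Taking W1 as reference: W2−W1 = (95, -140, +2.08); W3−W1 = (55, 135, -2.65).
Determinant of the coordinate differences = 95·135 − 55·(-140) = 20525.
∂h/∂x = [(+2.08)·135 − (-2.65)·(-140)] / 20525 = -0.004395
∂h/∂y = [95·(-2.65) − 55·(+2.08)] / 20525 = -0.01784
|∇h| = √(-0.004395² + -0.01784²) = 0.01837
Seepage velocity v = K·i/n = 74.0 × 0.01837 / 0.29 = 4.688 m/day.
t = 200 / 4.688 = 42.66 days.

43 days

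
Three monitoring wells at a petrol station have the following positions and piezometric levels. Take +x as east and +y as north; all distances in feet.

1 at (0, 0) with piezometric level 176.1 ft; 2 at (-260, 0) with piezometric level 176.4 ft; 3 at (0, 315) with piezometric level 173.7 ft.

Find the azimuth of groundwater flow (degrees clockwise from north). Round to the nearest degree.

009°

∂h/∂x = (176.4 − 176.1) / (-260 − 0) = -0.001154
∂h/∂y = (173.7 − 176.1) / (315 − 0) = -0.007619
Flow direction (−∇h) has components (+0.001154 E, +0.007619 N).
Azimuth = atan2(E, N) = atan2(+0.001154, +0.007619) = 8.6° ≈ 009°.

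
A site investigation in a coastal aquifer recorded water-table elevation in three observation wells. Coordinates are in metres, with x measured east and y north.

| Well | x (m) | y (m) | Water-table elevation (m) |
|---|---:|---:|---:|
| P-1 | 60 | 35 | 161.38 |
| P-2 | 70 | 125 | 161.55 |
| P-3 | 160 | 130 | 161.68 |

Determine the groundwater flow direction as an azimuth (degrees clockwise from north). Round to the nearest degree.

With h = a·x + b·y + c and P-1 as origin, the differences give:
  10·a + 90·b = +0.17
  100·a + 95·b = +0.30
Eliminate b (×95 and ×90, subtract): -8050·a = -10.850 → a = ∂h/∂x = +0.001348
Back-substitute: b = ∂h/∂y = +0.001739.
Flow direction (−∇h) has components (-0.001348 E, -0.001739 N).
Azimuth = atan2(E, N) = atan2(-0.001348, -0.001739) = 217.8° ≈ 218°.

218°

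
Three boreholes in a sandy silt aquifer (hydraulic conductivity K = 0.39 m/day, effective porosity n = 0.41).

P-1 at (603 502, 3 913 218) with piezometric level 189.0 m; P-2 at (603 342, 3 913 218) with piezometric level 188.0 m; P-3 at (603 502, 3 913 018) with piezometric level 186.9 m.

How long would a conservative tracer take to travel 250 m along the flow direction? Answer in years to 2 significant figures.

59 years

∂h/∂x = (188.0 − 189.0) / (603342 − 603502) = +0.006250
∂h/∂y = (186.9 − 189.0) / (3913018 − 3913218) = +0.01050
|∇h| = √(0.006250² + 0.01050²) = 0.01222
Seepage velocity v = K·i/n = 0.39 × 0.01222 / 0.41 = 0.01162 m/day.
t = 250 / 0.01162 = 2.151e+04 days = 58.9 years.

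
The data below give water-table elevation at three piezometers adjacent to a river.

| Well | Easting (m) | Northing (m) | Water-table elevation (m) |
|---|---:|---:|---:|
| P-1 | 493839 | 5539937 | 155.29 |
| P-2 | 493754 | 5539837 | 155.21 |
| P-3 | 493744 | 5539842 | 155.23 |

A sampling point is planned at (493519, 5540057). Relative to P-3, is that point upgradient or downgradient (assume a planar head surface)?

upgradient

Three-point gradient (reference P-1): Δ to P-2 = (-85, -100, -0.08), Δ to P-3 = (-95, -95, -0.06).
∂h/∂x = -0.001123, ∂h/∂y = +0.001754 (det = -1425).
Head at (493519, 5540057) = 155.29 + (-0.001123)·(-320) + (+0.001754)·(120) = 155.86 m.
That is higher than the 155.23 m at P-3, so the point is upgradient.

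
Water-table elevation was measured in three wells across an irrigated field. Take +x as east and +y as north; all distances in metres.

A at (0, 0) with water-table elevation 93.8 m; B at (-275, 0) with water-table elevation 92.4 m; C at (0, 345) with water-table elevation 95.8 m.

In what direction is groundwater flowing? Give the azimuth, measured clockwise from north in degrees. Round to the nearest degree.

221°

∂h/∂x = (92.4 − 93.8) / (-275 − 0) = +0.005091
∂h/∂y = (95.8 − 93.8) / (345 − 0) = +0.005797
Flow direction (−∇h) has components (-0.005091 E, -0.005797 N).
Azimuth = atan2(E, N) = atan2(-0.005091, -0.005797) = 221.3° ≈ 221°.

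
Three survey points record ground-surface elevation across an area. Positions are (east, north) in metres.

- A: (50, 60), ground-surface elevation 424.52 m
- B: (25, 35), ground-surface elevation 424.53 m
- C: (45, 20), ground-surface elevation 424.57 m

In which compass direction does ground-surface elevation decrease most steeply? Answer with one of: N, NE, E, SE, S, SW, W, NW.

NW

Taking A as reference: B−A = (-25, -25, +0.01); C−A = (-5, -40, +0.05).
Solve a·Δx + b·Δy = Δz: det = (-25)·(-40) − (-5)·(-25) = 875.
∂z/∂x = [(+0.01)·(-40) − (+0.05)·(-25)] / 875 = +0.0009714
∂z/∂y = [(-25)·(+0.05) − (-5)·(+0.01)] / 875 = -0.001371
Steepest decrease is along −∇f = (-0.0009714 E, +0.001371 N) → northwest.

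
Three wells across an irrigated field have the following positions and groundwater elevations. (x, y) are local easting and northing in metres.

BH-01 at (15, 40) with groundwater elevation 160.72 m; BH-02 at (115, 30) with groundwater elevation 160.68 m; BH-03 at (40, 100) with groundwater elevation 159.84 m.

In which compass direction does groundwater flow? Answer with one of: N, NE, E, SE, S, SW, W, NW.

Differences from BH-01: to BH-02 (Δx, Δy, Δh) = (100, -10, -0.04); to BH-03 = (25, 60, -0.88).
Solve a·Δx + b·Δy = Δh: det = 100·60 − 25·(-10) = 6250.
∂h/∂x = [(-0.04)·60 − (-0.88)·(-10)] / 6250 = -0.001792
∂h/∂y = [100·(-0.88) − 25·(-0.04)] / 6250 = -0.01392
Flow = −∇h = (+0.001792 east, +0.01392 north), which points north.

N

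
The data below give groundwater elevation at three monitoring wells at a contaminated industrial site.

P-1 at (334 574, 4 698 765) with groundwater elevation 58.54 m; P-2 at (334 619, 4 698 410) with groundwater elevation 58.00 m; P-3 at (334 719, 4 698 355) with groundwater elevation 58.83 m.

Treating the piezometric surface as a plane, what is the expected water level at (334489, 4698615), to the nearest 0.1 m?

57.3 m

With h = a·x + b·y + c and P-1 as origin, the differences give:
  45·a + (-355)·b = -0.54
  145·a + (-410)·b = +0.29
Eliminate b (×(-410) and ×(-355), subtract): 33025·a = 324.350 → a = ∂h/∂x = +0.009821
Back-substitute: b = ∂h/∂y = +0.002766.
h(334489, 4698615) = 58.54 + (+0.009821)·(-85) + (+0.002766)·(-150) = 58.54 -0.835 -0.415 = 57.290 m.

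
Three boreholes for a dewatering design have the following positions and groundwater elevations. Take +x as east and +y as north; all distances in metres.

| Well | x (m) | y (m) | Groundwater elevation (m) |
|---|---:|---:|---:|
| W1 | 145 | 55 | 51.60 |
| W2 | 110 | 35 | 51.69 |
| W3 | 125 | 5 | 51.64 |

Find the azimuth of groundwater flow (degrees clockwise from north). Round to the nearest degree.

096°

Taking W1 as reference: W2−W1 = (-35, -20, +0.09); W3−W1 = (-20, -50, +0.04).
Solve a·Δx + b·Δy = Δh: det = (-35)·(-50) − (-20)·(-20) = 1350.
∂h/∂x = [(+0.09)·(-50) − (+0.04)·(-20)] / 1350 = -0.002741
∂h/∂y = [(-35)·(+0.04) − (-20)·(+0.09)] / 1350 = +0.0002963
Flow direction (−∇h) has components (+0.002741 E, -0.0002963 N).
Azimuth = atan2(E, N) = atan2(+0.002741, -0.0002963) = 96.2° ≈ 096°.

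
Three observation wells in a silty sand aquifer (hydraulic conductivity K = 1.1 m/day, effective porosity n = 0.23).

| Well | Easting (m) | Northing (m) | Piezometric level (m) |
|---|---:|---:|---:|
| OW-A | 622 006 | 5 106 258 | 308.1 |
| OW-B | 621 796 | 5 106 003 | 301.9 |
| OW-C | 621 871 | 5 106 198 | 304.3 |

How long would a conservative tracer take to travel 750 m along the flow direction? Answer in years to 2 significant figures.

16 years

Taking OW-A as reference: OW-B−OW-A = (-210, -255, -6.2); OW-C−OW-A = (-135, -60, -3.8).
Determinant of the coordinate differences = (-210)·(-60) − (-135)·(-255) = -21825.
∂h/∂x = [(-6.2)·(-60) − (-3.8)·(-255)] / -21825 = +0.02735
∂h/∂y = [(-210)·(-3.8) − (-135)·(-6.2)] / -21825 = +0.001787
|∇h| = √(0.02735² + 0.001787²) = 0.02741
Seepage velocity v = K·i/n = 1.1 × 0.02741 / 0.23 = 0.1311 m/day.
t = 750 / 0.1311 = 5721 days = 15.7 years.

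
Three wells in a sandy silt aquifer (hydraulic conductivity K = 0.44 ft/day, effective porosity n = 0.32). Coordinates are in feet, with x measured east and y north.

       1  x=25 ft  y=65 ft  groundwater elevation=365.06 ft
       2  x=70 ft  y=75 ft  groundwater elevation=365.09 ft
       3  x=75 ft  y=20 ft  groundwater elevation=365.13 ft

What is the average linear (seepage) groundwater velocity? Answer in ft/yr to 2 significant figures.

0.52 ft/yr

Taking 1 as reference: 2−1 = (45, 10, +0.03); 3−1 = (50, -45, +0.07).
Determinant of the coordinate differences = 45·(-45) − 50·10 = -2525.
∂h/∂x = [(+0.03)·(-45) − (+0.07)·10] / -2525 = +0.0008119
∂h/∂y = [45·(+0.07) − 50·(+0.03)] / -2525 = -0.0006535
|∇h| = √(0.0008119² + -0.0006535²) = 0.001042
Seepage velocity v = K·i/n = 0.44 × 0.001042 / 0.32 = 0.001433 ft/day = 0.5234 ft/yr.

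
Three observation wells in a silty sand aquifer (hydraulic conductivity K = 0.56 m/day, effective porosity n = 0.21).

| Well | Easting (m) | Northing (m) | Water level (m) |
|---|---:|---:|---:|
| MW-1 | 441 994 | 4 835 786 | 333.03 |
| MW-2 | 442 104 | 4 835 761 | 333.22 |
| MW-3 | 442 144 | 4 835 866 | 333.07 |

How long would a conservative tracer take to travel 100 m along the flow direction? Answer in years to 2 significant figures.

Taking MW-1 as reference: MW-2−MW-1 = (110, -25, +0.19); MW-3−MW-1 = (150, 80, +0.04).
Determinant of the coordinate differences = 110·80 − 150·(-25) = 12550.
∂h/∂x = [(+0.19)·80 − (+0.04)·(-25)] / 12550 = +0.001291
∂h/∂y = [110·(+0.04) − 150·(+0.19)] / 12550 = -0.001920
|∇h| = √(0.001291² + -0.001920²) = 0.002314
Seepage velocity v = K·i/n = 0.56 × 0.002314 / 0.21 = 0.006171 m/day.
t = 100 / 0.006171 = 1.62e+04 days = 44.4 years.

44 years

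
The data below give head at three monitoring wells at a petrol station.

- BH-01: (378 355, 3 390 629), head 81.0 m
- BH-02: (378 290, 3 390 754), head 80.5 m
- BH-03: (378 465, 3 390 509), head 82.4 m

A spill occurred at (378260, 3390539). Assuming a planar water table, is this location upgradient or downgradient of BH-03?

Differences from BH-01: to BH-02 (Δx, Δy, Δh) = (-65, 125, -0.5); to BH-03 = (110, -120, +1.4).
Solve a·Δx + b·Δy = Δh: det = (-65)·(-120) − 110·125 = -5950.
∂h/∂x = [(-0.5)·(-120) − (+1.4)·125] / -5950 = +0.01933
∂h/∂y = [(-65)·(+1.4) − 110·(-0.5)] / -5950 = +0.006050
Head at (378260, 3390539) = 81.0 + (+0.01933)·(-95) + (+0.006050)·(-90) = 78.62 m.
That is lower than the 82.4 m at BH-03, so the point is downgradient.

downgradient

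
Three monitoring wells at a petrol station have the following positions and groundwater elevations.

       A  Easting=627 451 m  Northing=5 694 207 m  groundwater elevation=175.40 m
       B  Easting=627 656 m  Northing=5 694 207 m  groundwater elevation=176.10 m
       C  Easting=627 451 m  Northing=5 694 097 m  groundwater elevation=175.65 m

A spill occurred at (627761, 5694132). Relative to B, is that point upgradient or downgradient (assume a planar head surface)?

upgradient

∂h/∂x = (176.10 − 175.40) / (627656 − 627451) = +0.003415
∂h/∂y = (175.65 − 175.40) / (5694097 − 5694207) = -0.002273
Head at (627761, 5694132) = 175.40 + (+0.003415)·(310) + (-0.002273)·(-75) = 176.63 m.
That is higher than the 176.10 m at B, so the point is upgradient.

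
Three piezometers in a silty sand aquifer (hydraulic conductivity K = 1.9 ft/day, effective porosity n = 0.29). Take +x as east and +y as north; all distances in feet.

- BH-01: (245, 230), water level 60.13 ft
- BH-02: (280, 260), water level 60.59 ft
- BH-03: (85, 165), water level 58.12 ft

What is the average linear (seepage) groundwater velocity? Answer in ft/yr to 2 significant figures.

Differences from BH-01: to BH-02 (Δx, Δy, Δh) = (35, 30, +0.46); to BH-03 = (-160, -65, -2.01).
Determinant of the coordinate differences = 35·(-65) − (-160)·30 = 2525.
∂h/∂x = [(+0.46)·(-65) − (-2.01)·30] / 2525 = +0.01204
∂h/∂y = [35·(-2.01) − (-160)·(+0.46)] / 2525 = +0.001287
|∇h| = √(0.01204² + 0.001287²) = 0.01211
Seepage velocity v = K·i/n = 1.9 × 0.01211 / 0.29 = 0.07934 ft/day = 28.98 ft/yr.

29 ft/yr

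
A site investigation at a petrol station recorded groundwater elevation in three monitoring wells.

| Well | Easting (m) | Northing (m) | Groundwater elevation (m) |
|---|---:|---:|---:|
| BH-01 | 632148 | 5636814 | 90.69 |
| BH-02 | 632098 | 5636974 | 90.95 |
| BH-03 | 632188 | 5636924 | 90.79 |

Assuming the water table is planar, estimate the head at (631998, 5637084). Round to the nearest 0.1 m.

With h = a·x + b·y + c and BH-01 as origin, the differences give:
  (-50)·a + 160·b = +0.26
  40·a + 110·b = +0.10
Eliminate b (×110 and ×160, subtract): -11900·a = 12.600 → a = ∂h/∂x = -0.001059
Back-substitute: b = ∂h/∂y = +0.001294.
h(631998, 5637084) = 90.69 + (-0.001059)·(-150) + (+0.001294)·(270) = 90.69 +0.159 +0.349 = 91.198 m.

91.2 m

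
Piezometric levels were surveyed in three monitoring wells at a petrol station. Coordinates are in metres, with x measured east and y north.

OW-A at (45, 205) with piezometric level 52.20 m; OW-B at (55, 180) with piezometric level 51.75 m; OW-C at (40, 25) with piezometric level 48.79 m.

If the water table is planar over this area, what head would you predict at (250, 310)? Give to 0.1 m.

Differences from OW-A: to OW-B (Δx, Δy, Δh) = (10, -25, -0.45); to OW-C = (-5, -180, -3.41).
Determinant of the coordinate differences = 10·(-180) − (-5)·(-25) = -1925.
∂h/∂x = [(-0.45)·(-180) − (-3.41)·(-25)] / -1925 = +0.002208
∂h/∂y = [10·(-3.41) − (-5)·(-0.45)] / -1925 = +0.01888
h(250, 310) = 52.20 + (+0.002208)·(205) + (+0.01888)·(105) = 52.20 +0.453 +1.983 = 54.635 m.

54.6 m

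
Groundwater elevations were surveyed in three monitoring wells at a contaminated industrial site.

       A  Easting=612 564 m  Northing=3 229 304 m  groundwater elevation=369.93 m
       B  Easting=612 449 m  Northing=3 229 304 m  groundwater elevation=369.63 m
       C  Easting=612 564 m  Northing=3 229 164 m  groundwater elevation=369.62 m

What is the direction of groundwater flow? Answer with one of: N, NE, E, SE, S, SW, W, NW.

∂h/∂x = (369.63 − 369.93) / (612449 − 612564) = +0.002609
∂h/∂y = (369.62 − 369.93) / (3229164 − 3229304) = +0.002214
Flow = −∇h = (-0.002609 east, -0.002214 north), which points southwest.

SW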